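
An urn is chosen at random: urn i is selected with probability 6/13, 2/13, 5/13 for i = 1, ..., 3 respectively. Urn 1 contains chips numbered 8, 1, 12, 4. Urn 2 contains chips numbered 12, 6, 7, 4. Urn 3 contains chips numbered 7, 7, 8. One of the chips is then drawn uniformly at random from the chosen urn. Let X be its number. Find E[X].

E[X | urn 1] = (8+1+12+4)/4 = 25/4.
E[X | urn 2] = (12+6+7+4)/4 = 29/4.
E[X | urn 3] = (7+7+8)/3 = 22/3.
E[X] = (6/13)·(25/4) + (2/13)·(29/4) + (5/13)·(22/3) = 266/39.

266/39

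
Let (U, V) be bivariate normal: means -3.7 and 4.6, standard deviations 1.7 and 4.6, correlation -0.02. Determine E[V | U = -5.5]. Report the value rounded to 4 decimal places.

4.6974

For a bivariate normal, E[V | U=x] = μ_V + ρ·(σ_V/σ_U)·(x − μ_U).
E[V | U=-5.5] = 4.6 + (-0.02)·(4.6/1.7)·(-5.5 − (-3.7)) = 4.6 + (-0.054118)·(-1.8) = 4.6974.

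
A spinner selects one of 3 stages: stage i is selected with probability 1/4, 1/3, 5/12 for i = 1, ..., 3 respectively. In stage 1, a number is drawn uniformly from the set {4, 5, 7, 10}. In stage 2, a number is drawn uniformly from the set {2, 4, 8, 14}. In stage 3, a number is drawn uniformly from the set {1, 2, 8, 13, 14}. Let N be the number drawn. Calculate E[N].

E[N | stage 1] = (4+5+7+10)/4 = 13/2.
E[N | stage 2] = (2+4+8+14)/4 = 7.
E[N | stage 3] = (1+2+8+13+14)/5 = 38/5.
By the law of total expectation,
E[N] = (1/4)·(13/2) + (1/3)·(7) + (5/12)·(38/5) = 57/8.

57/8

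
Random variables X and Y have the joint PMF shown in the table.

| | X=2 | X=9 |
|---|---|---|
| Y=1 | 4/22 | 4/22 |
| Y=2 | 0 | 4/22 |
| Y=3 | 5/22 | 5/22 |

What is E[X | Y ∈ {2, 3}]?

P(Y ∈ {2, 3}) = 7/11.
Σ X·P over the event = 2·(5/22) + 9·(4/22) + 9·(5/22) = 91/22.
E[X | Y ∈ {2, 3}] = (91/22) / (7/11) = 13/2.

13/2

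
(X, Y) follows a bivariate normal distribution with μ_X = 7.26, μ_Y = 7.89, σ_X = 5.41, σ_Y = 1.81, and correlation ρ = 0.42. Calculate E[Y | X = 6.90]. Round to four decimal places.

The regression of Y on X has slope ρ·σ_Y/σ_X and passes through (μ_X, μ_Y).
E[Y | X=6.90] = 7.89 + (0.42)·(1.81/5.41)·(6.90 − (7.26)) = 7.89 + (0.14052)·(-0.36) = 7.8394.

7.8394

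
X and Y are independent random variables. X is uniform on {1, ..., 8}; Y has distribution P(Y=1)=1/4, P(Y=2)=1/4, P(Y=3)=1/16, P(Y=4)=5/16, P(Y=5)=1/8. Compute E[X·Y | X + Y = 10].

P(X + Y = 10) = 3/32.
Summing XY·P(x,y) over outcomes with X + Y = 10 gives 255/128.
E[X·Y | X + Y = 10] = (255/128) / (3/32) = 85/4.

85/4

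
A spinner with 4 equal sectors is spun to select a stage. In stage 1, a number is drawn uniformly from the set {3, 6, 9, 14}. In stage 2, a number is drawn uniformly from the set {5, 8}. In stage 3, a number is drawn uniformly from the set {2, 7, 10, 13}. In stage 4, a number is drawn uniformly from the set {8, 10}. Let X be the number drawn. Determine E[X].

E[X | stage 1] = (3+6+9+14)/4 = 8.
E[X | stage 2] = (5+8)/2 = 13/2.
E[X | stage 3] = (2+7+10+13)/4 = 8.
E[X | stage 4] = (8+10)/2 = 9.
By the law of total expectation,
E[X] = (1/4)·(8) + (1/4)·(13/2) + (1/4)·(8) + (1/4)·(9) = 63/8.

63/8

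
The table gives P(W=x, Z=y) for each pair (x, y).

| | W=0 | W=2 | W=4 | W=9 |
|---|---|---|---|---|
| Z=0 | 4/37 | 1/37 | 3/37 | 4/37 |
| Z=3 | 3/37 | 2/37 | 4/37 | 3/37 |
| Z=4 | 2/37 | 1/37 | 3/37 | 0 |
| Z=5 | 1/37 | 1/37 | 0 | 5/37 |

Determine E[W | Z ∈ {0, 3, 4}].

37/10

P(Z ∈ {0, 3, 4}) = 30/37.
Summing W·P(W=x,Z=y) over the conditioning event gives 3.
E[W | Z ∈ {0, 3, 4}] = (3) / (30/37) = 37/10.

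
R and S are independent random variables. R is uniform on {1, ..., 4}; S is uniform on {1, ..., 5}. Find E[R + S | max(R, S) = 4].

Outcomes with max(R, S) = 4: (1,4), (2,4), (3,4), (4,1), (4,2), (4,3), (4,4), each with probability 1/20.
E[R + S | max(R, S) = 4] = (5 + 6 + 7 + 5 + 6 + 7 + 8) / 7 = 44/7.

44/7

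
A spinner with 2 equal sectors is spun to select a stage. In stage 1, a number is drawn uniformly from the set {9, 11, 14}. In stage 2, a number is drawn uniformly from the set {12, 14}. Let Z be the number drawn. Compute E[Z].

73/6

E[Z | stage 1] = (9+11+14)/3 = 34/3.
E[Z | stage 2] = (12+14)/2 = 13.
E[Z] = (1/2)·(34/3) + (1/2)·(13) = 73/6.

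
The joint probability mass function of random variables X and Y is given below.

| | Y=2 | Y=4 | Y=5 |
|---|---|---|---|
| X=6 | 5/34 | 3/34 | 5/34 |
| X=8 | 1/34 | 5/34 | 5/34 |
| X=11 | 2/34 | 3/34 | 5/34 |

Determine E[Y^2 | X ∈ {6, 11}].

374/23

P(X ∈ {6, 11}) = 23/34.
Σ Y^2·P over the event = 4·(5/34) + 16·(3/34) + 25·(5/34) + 4·(2/34) + 16·(3/34) + 25·(5/34) = 11.
E[Y^2 | X ∈ {6, 11}] = (11) / (23/34) = 374/23.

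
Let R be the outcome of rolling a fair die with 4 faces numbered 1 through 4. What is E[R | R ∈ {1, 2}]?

3/2

P(R ∈ {1, 2}) = 1/2.
Σ over the event: 1·1/4 + 2·1/4 = 3/4.
E[R | R ∈ {1, 2}] = (3/4) / (1/2) = 3/2.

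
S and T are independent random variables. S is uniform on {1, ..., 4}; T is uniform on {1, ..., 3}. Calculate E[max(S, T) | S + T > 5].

11/3

P(S + T > 5) = 1/4.
Summing max(S,T)·P(x,y) over outcomes with S + T > 5 gives 11/12.
E[max(S, T) | S + T > 5] = (11/12) / (1/4) = 11/3.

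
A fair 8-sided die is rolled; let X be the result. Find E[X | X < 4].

Given X < 4, X is equally likely to be any of {1, 2, 3}.
E[X | X < 4] = (1 + 2 + 3) / 3 = 2.

2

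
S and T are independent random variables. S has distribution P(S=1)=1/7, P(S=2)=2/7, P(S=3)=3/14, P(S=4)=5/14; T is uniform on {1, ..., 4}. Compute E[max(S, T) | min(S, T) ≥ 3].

P(min(S, T) ≥ 3) = 2/7.
Summing max(S,T)·P(x,y) over outcomes with min(S, T) ≥ 3 gives 61/56.
E[max(S, T) | min(S, T) ≥ 3] = (61/56) / (2/7) = 61/16.

61/16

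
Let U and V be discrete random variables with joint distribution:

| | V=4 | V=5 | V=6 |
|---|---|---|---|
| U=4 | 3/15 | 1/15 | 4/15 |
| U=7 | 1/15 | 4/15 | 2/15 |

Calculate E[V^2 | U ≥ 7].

P(U ≥ 7) = 7/15.
Σ V^2·P over the event = 16·(1/15) + 25·(4/15) + 36·(2/15) = 188/15.
E[V^2 | U ≥ 7] = (188/15) / (7/15) = 188/7.

188/7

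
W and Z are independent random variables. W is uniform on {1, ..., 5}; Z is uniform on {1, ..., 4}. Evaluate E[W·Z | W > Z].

17/2

Outcomes with W > Z: (2,1), (3,1), (3,2), (4,1), (4,2), (4,3), (5,1), (5,2), (5,3), (5,4), each with probability 1/20.
E[W·Z | W > Z] = (2 + 3 + 6 + 4 + 8 + 12 + 5 + 10 + 15 + 20) / 10 = 17/2.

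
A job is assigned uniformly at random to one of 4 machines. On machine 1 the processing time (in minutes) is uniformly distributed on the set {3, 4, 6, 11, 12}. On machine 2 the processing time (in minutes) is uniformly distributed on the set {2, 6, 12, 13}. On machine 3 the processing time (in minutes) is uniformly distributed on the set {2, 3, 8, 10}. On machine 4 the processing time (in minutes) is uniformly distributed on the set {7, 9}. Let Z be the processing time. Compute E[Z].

E[Z | machine 1] = (3+4+6+11+12)/5 = 36/5.
E[Z | machine 2] = (2+6+12+13)/4 = 33/4.
E[Z | machine 3] = (2+3+8+10)/4 = 23/4.
E[Z | machine 4] = (7+9)/2 = 8.
E[Z] = (1/4)·(36/5) + (1/4)·(33/4) + (1/4)·(23/4) + (1/4)·(8) = 73/10.

73/10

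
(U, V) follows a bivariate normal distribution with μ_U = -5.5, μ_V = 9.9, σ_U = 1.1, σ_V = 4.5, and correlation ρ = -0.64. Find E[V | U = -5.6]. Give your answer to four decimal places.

The regression of V on U has slope ρ·σ_V/σ_U and passes through (μ_U, μ_V).
E[V | U=-5.6] = 9.9 + (-0.64)·(4.5/1.1)·(-5.6 − (-5.5)) = 9.9 + (-2.6182)·(-0.1) = 10.1618.

10.1618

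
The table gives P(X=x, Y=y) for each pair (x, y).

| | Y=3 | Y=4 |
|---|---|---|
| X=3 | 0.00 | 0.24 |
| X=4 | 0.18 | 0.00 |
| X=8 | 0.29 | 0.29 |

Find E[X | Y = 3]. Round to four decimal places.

6.4681

P(Y = 3) = 0.47.
Summing X·P(X=x,Y=y) over the conditioning event gives 3.04.
E[X | Y = 3] = (3.04) / (0.47) = 6.4681.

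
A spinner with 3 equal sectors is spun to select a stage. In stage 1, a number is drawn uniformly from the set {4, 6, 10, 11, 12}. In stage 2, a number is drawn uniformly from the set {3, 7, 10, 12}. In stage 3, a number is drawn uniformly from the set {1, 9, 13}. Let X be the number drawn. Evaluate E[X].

E[X | stage 1] = (4+6+10+11+12)/5 = 43/5.
E[X | stage 2] = (3+7+10+12)/4 = 8.
E[X | stage 3] = (1+9+13)/3 = 23/3.
By the law of total expectation,
E[X] = (1/3)·(43/5) + (1/3)·(8) + (1/3)·(23/3) = 364/45.

364/45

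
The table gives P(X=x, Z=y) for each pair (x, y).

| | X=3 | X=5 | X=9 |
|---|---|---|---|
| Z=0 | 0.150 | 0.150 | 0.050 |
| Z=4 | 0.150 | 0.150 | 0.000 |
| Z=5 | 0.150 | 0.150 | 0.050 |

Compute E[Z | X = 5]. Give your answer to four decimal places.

3.0000

P(X = 5) = 0.450.
Σ Z·P over the event = 0·(0.150) + 4·(0.150) + 5·(0.150) = 1.350.
E[Z | X = 5] = (1.350) / (0.450) = 3.0000.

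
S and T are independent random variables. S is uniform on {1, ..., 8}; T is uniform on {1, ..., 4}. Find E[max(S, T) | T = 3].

P(T = 3) = 1/4.
Summing max(S,T)·P(x,y) over outcomes with T = 3 gives 39/32.
E[max(S, T) | T = 3] = (39/32) / (1/4) = 39/8.

39/8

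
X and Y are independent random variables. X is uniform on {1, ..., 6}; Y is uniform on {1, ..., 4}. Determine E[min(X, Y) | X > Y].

15/7

P(X > Y) = 7/12.
Summing min(X,Y)·P(x,y) over outcomes with X > Y gives 5/4.
E[min(X, Y) | X > Y] = (5/4) / (7/12) = 15/7.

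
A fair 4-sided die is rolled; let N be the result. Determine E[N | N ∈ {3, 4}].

7/2

P(N ∈ {3, 4}) = 1/2.
Σ over the event: 3·1/4 + 4·1/4 = 7/4.
E[N | N ∈ {3, 4}] = (7/4) / (1/2) = 7/2.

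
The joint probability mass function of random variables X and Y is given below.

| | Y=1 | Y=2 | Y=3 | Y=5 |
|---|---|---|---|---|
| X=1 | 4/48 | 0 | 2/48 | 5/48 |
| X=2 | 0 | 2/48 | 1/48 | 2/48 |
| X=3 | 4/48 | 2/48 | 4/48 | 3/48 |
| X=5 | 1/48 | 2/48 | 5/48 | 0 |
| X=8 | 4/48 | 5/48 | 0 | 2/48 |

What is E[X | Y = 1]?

53/13

P(Y = 1) = 13/48.
Σ X·P over the event = 1·(4/48) + 3·(4/48) + 5·(1/48) + 8·(4/48) = 53/48.
E[X | Y = 1] = (53/48) / (13/48) = 53/13.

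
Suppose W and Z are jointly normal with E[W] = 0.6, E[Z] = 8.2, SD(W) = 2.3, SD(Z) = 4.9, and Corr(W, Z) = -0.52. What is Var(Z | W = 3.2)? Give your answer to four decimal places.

For a bivariate normal, Var(Z | W=x) = σ_Z²(1 − ρ²).
Var(Z | W=3.2) = (4.9)²·(1 − (-0.52)²) = 24.01·0.7296 = 17.5177.

17.5177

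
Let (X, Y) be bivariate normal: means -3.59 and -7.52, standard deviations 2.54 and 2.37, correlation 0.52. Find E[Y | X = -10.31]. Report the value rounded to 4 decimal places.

-10.7805

E[Y | X=x] = μ_Y + ρ(σ_Y/σ_X)(x − μ_X) for jointly normal variables.
E[Y | X=-10.31] = -7.52 + (0.52)·(2.37/2.54)·(-10.31 − (-3.59)) = -7.52 + (0.4852)·(-6.72) = -10.7805.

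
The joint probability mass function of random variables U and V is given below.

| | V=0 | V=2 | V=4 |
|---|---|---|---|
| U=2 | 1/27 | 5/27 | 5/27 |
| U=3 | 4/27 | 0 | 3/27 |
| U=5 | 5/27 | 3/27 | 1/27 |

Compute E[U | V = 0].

P(V = 0) = 10/27.
Summing U·P(U=x,V=y) over the conditioning event gives 13/9.
E[U | V = 0] = (13/9) / (10/27) = 39/10.

39/10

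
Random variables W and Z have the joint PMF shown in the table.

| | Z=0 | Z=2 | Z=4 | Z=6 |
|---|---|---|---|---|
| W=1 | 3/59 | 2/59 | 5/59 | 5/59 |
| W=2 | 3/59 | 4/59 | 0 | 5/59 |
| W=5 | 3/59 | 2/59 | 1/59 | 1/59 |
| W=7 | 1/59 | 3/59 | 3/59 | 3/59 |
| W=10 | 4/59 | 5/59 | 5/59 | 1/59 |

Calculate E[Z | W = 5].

P(W = 5) = 7/59.
Σ Z·P over the event = 0·(3/59) + 2·(2/59) + 4·(1/59) + 6·(1/59) = 14/59.
E[Z | W = 5] = (14/59) / (7/59) = 2.

2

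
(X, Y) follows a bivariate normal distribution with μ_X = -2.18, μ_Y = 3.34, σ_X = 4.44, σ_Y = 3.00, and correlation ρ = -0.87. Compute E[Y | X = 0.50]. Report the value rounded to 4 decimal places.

1.7646

For a bivariate normal, E[Y | X=x] = μ_Y + ρ·(σ_Y/σ_X)·(x − μ_X).
E[Y | X=0.50] = 3.34 + (-0.87)·(3.00/4.44)·(0.50 − (-2.18)) = 3.34 + (-0.58784)·(2.68) = 1.7646.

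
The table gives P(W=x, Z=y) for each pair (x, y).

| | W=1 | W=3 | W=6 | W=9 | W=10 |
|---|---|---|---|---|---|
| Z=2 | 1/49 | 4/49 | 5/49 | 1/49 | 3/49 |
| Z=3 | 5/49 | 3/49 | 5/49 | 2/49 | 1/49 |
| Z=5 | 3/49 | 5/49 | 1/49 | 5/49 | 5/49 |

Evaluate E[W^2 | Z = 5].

989/19

P(Z = 5) = 19/49.
Σ W^2·P over the event = 1·(3/49) + 9·(5/49) + 36·(1/49) + 81·(5/49) + 100·(5/49) = 989/49.
E[W^2 | Z = 5] = (989/49) / (19/49) = 989/19.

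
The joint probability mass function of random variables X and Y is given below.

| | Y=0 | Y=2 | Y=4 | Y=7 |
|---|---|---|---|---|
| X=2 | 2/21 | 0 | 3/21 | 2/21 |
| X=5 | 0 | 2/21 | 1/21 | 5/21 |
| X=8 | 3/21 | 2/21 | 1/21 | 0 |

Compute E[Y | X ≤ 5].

P(X ≤ 5) = 5/7.
Summing Y·P(X=x,Y=y) over the conditioning event gives 23/7.
E[Y | X ≤ 5] = (23/7) / (5/7) = 23/5.

23/5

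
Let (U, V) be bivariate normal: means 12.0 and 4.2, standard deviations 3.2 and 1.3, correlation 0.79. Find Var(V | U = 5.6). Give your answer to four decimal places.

0.6353

Var(V | U=x) = (1 − ρ²)·σ_V².
Var(V | U=5.6) = (1.3)²·(1 − (0.79)²) = 1.69·0.3759 = 0.6353.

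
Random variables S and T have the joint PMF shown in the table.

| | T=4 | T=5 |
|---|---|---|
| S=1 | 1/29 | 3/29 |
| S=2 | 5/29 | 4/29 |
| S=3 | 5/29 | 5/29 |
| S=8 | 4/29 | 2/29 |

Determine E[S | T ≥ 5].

P(T ≥ 5) = 14/29.
Σ S·P over the event = 1·(3/29) + 2·(4/29) + 3·(5/29) + 8·(2/29) = 42/29.
E[S | T ≥ 5] = (42/29) / (14/29) = 3.

3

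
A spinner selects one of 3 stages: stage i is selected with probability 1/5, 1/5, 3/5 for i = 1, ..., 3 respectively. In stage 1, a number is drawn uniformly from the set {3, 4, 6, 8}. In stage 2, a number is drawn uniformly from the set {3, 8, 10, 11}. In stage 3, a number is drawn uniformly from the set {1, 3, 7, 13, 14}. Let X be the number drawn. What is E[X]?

E[X | stage 1] = (3+4+6+8)/4 = 21/4.
E[X | stage 2] = (3+8+10+11)/4 = 8.
E[X | stage 3] = (1+3+7+13+14)/5 = 38/5.
By the law of total expectation,
E[X] = (1/5)·(21/4) + (1/5)·(8) + (3/5)·(38/5) = 721/100.

721/100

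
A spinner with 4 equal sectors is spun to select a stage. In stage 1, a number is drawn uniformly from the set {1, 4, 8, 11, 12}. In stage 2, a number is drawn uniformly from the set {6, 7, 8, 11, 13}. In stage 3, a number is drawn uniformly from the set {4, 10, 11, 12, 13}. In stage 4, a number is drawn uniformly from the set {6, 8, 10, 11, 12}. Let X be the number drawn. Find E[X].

89/10

E[X | stage 1] = (1+4+8+11+12)/5 = 36/5.
E[X | stage 2] = (6+7+8+11+13)/5 = 9.
E[X | stage 3] = (4+10+11+12+13)/5 = 10.
E[X | stage 4] = (6+8+10+11+12)/5 = 47/5.
By the law of total expectation,
E[X] = (1/4)·(36/5) + (1/4)·(9) + (1/4)·(10) + (1/4)·(47/5) = 89/10.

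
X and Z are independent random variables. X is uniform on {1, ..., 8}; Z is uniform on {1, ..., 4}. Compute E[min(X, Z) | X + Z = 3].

Outcomes with X + Z = 3: (1,2), (2,1), each with probability 1/32.
E[min(X, Z) | X + Z = 3] = (1 + 1) / 2 = 1.

1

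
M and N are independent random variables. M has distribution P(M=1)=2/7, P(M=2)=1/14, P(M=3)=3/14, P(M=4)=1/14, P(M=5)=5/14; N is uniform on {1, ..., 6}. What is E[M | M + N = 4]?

P(M + N = 4) = 2/21.
Summing M·P(x,y) over outcomes with M + N = 4 gives 5/28.
E[M | M + N = 4] = (5/28) / (2/21) = 15/8.

15/8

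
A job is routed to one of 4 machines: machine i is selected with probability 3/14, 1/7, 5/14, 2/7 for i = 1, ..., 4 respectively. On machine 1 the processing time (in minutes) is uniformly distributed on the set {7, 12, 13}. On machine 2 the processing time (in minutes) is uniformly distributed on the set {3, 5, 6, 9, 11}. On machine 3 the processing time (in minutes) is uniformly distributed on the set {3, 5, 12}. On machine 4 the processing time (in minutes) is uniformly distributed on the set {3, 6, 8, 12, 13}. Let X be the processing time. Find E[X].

844/105

E[X | machine 1] = (7+12+13)/3 = 32/3.
E[X | machine 2] = (3+5+6+9+11)/5 = 34/5.
E[X | machine 3] = (3+5+12)/3 = 20/3.
E[X | machine 4] = (3+6+8+12+13)/5 = 42/5.
By the law of total expectation,
E[X] = (3/14)·(32/3) + (1/7)·(34/5) + (5/14)·(20/3) + (2/7)·(42/5) = 844/105.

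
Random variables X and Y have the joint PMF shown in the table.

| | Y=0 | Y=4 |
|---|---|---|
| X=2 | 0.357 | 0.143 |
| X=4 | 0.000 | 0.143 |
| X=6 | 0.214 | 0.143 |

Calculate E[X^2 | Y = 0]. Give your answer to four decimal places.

P(Y = 0) = 0.571.
Σ X^2·P over the event = 4·(0.357) + 36·(0.214) = 9.132.
E[X^2 | Y = 0] = (9.132) / (0.571) = 15.9930.

15.9930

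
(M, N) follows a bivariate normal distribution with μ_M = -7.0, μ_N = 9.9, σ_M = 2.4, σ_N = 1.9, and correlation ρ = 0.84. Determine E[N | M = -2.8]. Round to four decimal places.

For a bivariate normal, E[N | M=x] = μ_N + ρ·(σ_N/σ_M)·(x − μ_M).
E[N | M=-2.8] = 9.9 + (0.84)·(1.9/2.4)·(-2.8 − (-7.0)) = 9.9 + (0.665)·(4.2) = 12.6930.

12.6930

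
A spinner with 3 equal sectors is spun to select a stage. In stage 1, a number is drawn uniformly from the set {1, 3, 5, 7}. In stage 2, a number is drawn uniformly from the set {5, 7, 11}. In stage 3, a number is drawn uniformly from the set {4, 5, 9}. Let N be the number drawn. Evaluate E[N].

E[N | stage 1] = (1+3+5+7)/4 = 4.
E[N | stage 2] = (5+7+11)/3 = 23/3.
E[N | stage 3] = (4+5+9)/3 = 6.
By the law of total expectation,
E[N] = (1/3)·(4) + (1/3)·(23/3) + (1/3)·(6) = 53/9.

53/9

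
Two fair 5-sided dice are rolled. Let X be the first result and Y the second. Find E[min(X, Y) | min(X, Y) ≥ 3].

32/9

P(min(X, Y) ≥ 3) = 9/25.
Summing min(X,Y)·P(x,y) over outcomes with min(X, Y) ≥ 3 gives 32/25.
E[min(X, Y) | min(X, Y) ≥ 3] = (32/25) / (9/25) = 32/9.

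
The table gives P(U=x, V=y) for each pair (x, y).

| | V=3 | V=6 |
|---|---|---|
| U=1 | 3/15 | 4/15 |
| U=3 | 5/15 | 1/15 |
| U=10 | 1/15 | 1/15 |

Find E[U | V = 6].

P(V = 6) = 2/5.
Σ U·P over the event = 1·(4/15) + 3·(1/15) + 10·(1/15) = 17/15.
E[U | V = 6] = (17/15) / (2/5) = 17/6.

17/6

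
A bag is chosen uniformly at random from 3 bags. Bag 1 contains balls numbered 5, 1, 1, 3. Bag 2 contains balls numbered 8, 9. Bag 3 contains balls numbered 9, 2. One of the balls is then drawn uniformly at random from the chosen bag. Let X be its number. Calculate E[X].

11/2

E[X | bag 1] = (5+1+1+3)/4 = 5/2.
E[X | bag 2] = (8+9)/2 = 17/2.
E[X | bag 3] = (9+2)/2 = 11/2.
By the law of total expectation,
E[X] = (1/3)·(5/2) + (1/3)·(17/2) + (1/3)·(11/2) = 11/2.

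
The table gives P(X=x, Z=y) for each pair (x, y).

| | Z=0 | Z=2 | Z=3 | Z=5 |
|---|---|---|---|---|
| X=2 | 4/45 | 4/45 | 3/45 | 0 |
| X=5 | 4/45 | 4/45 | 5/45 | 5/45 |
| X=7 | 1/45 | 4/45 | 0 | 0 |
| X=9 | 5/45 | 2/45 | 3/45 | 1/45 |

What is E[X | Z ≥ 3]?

P(Z ≥ 3) = 17/45.
Σ X·P over the event = 2·(3/45) + 5·(5/45) + 5·(5/45) + 9·(3/45) + 9·(1/45) = 92/45.
E[X | Z ≥ 3] = (92/45) / (17/45) = 92/17.

92/17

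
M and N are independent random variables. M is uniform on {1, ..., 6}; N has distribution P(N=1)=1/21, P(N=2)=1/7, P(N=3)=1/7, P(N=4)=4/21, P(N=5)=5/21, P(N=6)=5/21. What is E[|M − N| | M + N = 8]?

12/5

P(M + N = 8) = 10/63.
Summing |M−N|·P(x,y) over outcomes with M + N = 8 gives 8/21.
E[|M − N| | M + N = 8] = (8/21) / (10/63) = 12/5.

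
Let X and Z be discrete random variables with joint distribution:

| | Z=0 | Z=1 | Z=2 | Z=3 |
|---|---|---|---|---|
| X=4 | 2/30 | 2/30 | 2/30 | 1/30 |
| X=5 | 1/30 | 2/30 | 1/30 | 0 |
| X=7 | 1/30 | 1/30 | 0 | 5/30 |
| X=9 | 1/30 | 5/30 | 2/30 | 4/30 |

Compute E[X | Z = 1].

P(Z = 1) = 1/3.
Σ X·P over the event = 4·(2/30) + 5·(2/30) + 7·(1/30) + 9·(5/30) = 7/3.
E[X | Z = 1] = (7/3) / (1/3) = 7.

7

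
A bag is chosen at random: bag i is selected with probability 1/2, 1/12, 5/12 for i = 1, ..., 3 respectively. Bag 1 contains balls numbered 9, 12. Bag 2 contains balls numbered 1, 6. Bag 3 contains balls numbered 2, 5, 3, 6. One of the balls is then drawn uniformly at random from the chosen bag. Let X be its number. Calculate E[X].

173/24

E[X | bag 1] = (9+12)/2 = 21/2.
E[X | bag 2] = (1+6)/2 = 7/2.
E[X | bag 3] = (2+5+3+6)/4 = 4.
By the law of total expectation,
E[X] = (1/2)·(21/2) + (1/12)·(7/2) + (5/12)·(4) = 173/24.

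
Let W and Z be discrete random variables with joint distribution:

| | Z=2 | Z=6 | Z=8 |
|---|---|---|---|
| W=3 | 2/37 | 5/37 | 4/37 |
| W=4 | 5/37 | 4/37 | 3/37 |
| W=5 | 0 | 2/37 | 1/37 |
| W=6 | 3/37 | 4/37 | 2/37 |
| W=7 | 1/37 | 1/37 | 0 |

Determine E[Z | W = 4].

29/6

P(W = 4) = 12/37.
Σ Z·P over the event = 2·(5/37) + 6·(4/37) + 8·(3/37) = 58/37.
E[Z | W = 4] = (58/37) / (12/37) = 29/6.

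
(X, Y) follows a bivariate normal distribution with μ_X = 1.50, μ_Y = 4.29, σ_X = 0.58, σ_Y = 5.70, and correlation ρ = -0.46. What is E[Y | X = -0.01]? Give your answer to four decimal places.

The regression of Y on X has slope ρ·σ_Y/σ_X and passes through (μ_X, μ_Y).
E[Y | X=-0.01] = 4.29 + (-0.46)·(5.70/0.58)·(-0.01 − (1.50)) = 4.29 + (-4.52069)·(-1.51) = 11.1162.

11.1162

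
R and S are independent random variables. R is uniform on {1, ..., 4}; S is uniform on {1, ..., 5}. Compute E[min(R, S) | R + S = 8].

7/2

Outcomes with R + S = 8: (3,5), (4,4), each with probability 1/20.
E[min(R, S) | R + S = 8] = (3 + 4) / 2 = 7/2.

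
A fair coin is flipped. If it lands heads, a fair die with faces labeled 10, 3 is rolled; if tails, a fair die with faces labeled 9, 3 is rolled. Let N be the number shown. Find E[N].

E[N | heads] = (10+3)/2 = 13/2.
E[N | tails] = (9+3)/2 = 6.
By the law of total expectation,
E[N] = (1/2)·(13/2) + (1/2)·(6) = 25/4.

25/4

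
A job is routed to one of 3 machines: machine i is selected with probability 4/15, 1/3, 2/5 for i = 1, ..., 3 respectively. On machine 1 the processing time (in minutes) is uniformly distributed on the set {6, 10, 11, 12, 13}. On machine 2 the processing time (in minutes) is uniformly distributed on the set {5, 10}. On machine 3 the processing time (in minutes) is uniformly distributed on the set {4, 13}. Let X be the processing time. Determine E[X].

1301/150

E[X | machine 1] = (6+10+11+12+13)/5 = 52/5.
E[X | machine 2] = (5+10)/2 = 15/2.
E[X | machine 3] = (4+13)/2 = 17/2.
E[X] = (4/15)·(52/5) + (1/3)·(15/2) + (2/5)·(17/2) = 1301/150.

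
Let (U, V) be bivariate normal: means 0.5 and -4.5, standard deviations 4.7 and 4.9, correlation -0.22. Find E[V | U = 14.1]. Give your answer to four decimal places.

For a bivariate normal, E[V | U=x] = μ_V + ρ·(σ_V/σ_U)·(x − μ_U).
E[V | U=14.1] = -4.5 + (-0.22)·(4.9/4.7)·(14.1 − (0.5)) = -4.5 + (-0.22936)·(13.6) = -7.6193.

-7.6193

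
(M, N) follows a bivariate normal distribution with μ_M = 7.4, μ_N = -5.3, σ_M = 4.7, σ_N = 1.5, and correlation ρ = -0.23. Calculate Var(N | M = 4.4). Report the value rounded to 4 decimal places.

For a bivariate normal, Var(N | M=x) = σ_N²(1 − ρ²).
Var(N | M=4.4) = (1.5)²·(1 − (-0.23)²) = 2.25·0.9471 = 2.1310.

2.1310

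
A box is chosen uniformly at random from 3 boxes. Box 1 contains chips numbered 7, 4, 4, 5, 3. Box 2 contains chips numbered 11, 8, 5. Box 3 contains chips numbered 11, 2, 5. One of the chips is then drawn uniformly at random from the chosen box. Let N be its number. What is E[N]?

31/5

E[N | box 1] = (7+4+4+5+3)/5 = 23/5.
E[N | box 2] = (11+8+5)/3 = 8.
E[N | box 3] = (11+2+5)/3 = 6.
By the law of total expectation,
E[N] = (1/3)·(23/5) + (1/3)·(8) + (1/3)·(6) = 31/5.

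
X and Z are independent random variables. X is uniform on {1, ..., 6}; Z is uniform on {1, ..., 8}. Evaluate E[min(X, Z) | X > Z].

7/3

P(X > Z) = 5/16.
Summing min(X,Z)·P(x,y) over outcomes with X > Z gives 35/48.
E[min(X, Z) | X > Z] = (35/48) / (5/16) = 7/3.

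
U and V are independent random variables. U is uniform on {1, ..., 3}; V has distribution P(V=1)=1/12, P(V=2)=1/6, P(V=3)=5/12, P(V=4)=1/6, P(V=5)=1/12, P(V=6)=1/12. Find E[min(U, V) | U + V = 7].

P(U + V = 7) = 1/9.
Summing min(U,V)·P(x,y) over outcomes with U + V = 7 gives 1/4.
E[min(U, V) | U + V = 7] = (1/4) / (1/9) = 9/4.

9/4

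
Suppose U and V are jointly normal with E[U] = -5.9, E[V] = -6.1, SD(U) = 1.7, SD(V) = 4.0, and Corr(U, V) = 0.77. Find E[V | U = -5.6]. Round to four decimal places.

-5.5565

E[V | U=x] = μ_V + ρ(σ_V/σ_U)(x − μ_U) for jointly normal variables.
E[V | U=-5.6] = -6.1 + (0.77)·(4.0/1.7)·(-5.6 − (-5.9)) = -6.1 + (1.8118)·(0.3) = -5.5565.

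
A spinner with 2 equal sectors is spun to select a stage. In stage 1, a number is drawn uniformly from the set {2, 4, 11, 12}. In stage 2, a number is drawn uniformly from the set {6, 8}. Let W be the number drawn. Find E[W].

57/8

E[W | stage 1] = (2+4+11+12)/4 = 29/4.
E[W | stage 2] = (6+8)/2 = 7.
E[W] = (1/2)·(29/4) + (1/2)·(7) = 57/8.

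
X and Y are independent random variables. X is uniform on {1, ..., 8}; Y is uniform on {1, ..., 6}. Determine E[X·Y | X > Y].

490/27

P(X > Y) = 9/16.
Summing XY·P(x,y) over outcomes with X > Y gives 245/24.
E[X·Y | X > Y] = (245/24) / (9/16) = 490/27.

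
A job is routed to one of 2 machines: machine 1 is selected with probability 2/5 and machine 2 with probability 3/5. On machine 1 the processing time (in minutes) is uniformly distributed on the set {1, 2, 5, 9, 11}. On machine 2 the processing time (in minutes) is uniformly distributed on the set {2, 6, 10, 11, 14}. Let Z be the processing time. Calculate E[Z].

37/5

E[Z | machine 1] = (1+2+5+9+11)/5 = 28/5.
E[Z | machine 2] = (2+6+10+11+14)/5 = 43/5.
By the law of total expectation,
E[Z] = (2/5)·(28/5) + (3/5)·(43/5) = 37/5.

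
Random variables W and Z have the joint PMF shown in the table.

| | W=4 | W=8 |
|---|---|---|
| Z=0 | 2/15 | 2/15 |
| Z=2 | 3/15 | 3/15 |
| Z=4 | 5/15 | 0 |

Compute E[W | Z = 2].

6

P(Z = 2) = 2/5.
Σ W·P over the event = 4·(3/15) + 8·(3/15) = 12/5.
E[W | Z = 2] = (12/5) / (2/5) = 6.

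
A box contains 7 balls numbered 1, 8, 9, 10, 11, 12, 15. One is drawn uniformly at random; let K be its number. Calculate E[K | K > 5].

65/6

P(K > 5) = 6/7.
Σ over the event: 8·1/7 + 9·1/7 + 10·1/7 + 11·1/7 + 12·1/7 + 15·1/7 = 65/7.
E[K | K > 5] = (65/7) / (6/7) = 65/6.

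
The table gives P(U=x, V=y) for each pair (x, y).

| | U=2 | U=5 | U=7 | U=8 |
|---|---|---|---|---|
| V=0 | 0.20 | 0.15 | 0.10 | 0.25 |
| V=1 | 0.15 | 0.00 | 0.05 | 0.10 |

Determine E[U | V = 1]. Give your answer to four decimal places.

4.8333

P(V = 1) = 0.30.
Σ U·P over the event = 2·(0.15) + 7·(0.05) + 8·(0.10) = 1.45.
E[U | V = 1] = (1.45) / (0.30) = 4.8333.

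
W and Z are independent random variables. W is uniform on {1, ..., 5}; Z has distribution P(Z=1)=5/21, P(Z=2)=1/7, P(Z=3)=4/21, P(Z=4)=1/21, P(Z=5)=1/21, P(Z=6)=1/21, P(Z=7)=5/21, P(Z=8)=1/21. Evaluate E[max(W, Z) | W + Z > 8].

P(W + Z > 8) = 31/105.
Summing max(W,Z)·P(x,y) over outcomes with W + Z > 8 gives 71/35.
E[max(W, Z) | W + Z > 8] = (71/35) / (31/105) = 213/31.

213/31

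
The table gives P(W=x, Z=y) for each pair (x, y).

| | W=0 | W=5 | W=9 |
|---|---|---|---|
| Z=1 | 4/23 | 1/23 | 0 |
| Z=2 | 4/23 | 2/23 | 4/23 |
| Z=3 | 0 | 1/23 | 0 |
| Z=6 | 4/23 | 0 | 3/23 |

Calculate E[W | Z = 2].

P(Z = 2) = 10/23.
Summing W·P(W=x,Z=y) over the conditioning event gives 2.
E[W | Z = 2] = (2) / (10/23) = 23/5.

23/5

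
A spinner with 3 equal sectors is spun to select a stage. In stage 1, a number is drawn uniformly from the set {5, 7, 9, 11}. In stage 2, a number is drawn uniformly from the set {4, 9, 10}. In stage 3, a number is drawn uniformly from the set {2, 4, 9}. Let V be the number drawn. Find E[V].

E[V | stage 1] = (5+7+9+11)/4 = 8.
E[V | stage 2] = (4+9+10)/3 = 23/3.
E[V | stage 3] = (2+4+9)/3 = 5.
By the law of total expectation,
E[V] = (1/3)·(8) + (1/3)·(23/3) + (1/3)·(5) = 62/9.

62/9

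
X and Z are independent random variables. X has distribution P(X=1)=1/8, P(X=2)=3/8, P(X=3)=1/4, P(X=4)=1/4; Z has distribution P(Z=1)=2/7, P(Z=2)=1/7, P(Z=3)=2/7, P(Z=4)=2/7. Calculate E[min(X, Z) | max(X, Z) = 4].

P(max(X, Z) = 4) = 13/28.
Summing min(X,Z)·P(x,y) over outcomes with max(X, Z) = 4 gives 31/28.
E[min(X, Z) | max(X, Z) = 4] = (31/28) / (13/28) = 31/13.

31/13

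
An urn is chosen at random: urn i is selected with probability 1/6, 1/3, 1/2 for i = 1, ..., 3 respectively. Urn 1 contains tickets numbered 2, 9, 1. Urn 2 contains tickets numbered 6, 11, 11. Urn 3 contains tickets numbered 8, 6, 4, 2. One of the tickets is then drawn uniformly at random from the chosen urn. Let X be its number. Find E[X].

E[X | urn 1] = (2+9+1)/3 = 4.
E[X | urn 2] = (6+11+11)/3 = 28/3.
E[X | urn 3] = (8+6+4+2)/4 = 5.
E[X] = (1/6)·(4) + (1/3)·(28/3) + (1/2)·(5) = 113/18.

113/18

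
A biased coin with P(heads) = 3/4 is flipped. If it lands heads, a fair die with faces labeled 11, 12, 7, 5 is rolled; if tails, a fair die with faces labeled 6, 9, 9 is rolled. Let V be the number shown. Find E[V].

137/16

E[V | heads] = (11+12+7+5)/4 = 35/4.
E[V | tails] = (6+9+9)/3 = 8.
By the law of total expectation,
E[V] = (3/4)·(35/4) + (1/4)·(8) = 137/16.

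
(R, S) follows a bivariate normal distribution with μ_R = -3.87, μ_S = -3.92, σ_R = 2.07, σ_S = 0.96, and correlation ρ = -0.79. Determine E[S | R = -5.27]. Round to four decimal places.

-3.4071

For a bivariate normal, E[S | R=x] = μ_S + ρ·(σ_S/σ_R)·(x − μ_R).
E[S | R=-5.27] = -3.92 + (-0.79)·(0.96/2.07)·(-5.27 − (-3.87)) = -3.92 + (-0.36638)·(-1.4) = -3.4071.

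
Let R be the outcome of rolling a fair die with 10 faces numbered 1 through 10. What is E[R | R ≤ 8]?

Given R ≤ 8, R is equally likely to be any of {1, 2, 3, 4, 5, 6, 7, 8}.
E[R | R ≤ 8] = (1 + 2 + 3 + 4 + 5 + 6 + 7 + 8) / 8 = 9/2.

9/2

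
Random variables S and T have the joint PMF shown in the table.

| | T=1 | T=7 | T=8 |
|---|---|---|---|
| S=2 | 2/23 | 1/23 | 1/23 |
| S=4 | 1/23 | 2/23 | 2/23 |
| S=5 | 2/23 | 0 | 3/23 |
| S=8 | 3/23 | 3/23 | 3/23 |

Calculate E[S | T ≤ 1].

P(T ≤ 1) = 8/23.
Σ S·P over the event = 2·(2/23) + 4·(1/23) + 5·(2/23) + 8·(3/23) = 42/23.
E[S | T ≤ 1] = (42/23) / (8/23) = 21/4.

21/4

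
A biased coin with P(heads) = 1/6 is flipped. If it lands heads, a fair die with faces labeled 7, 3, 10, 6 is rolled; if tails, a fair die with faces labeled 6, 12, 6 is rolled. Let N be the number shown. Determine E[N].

E[N | heads] = (7+3+10+6)/4 = 13/2.
E[N | tails] = (6+12+6)/3 = 8.
E[N] = (1/6)·(13/2) + (5/6)·(8) = 31/4.

31/4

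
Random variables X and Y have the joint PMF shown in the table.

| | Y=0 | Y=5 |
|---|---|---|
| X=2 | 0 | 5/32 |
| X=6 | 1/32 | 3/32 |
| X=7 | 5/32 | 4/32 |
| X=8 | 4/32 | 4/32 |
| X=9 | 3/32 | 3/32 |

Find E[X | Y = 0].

100/13

P(Y = 0) = 13/32.
Summing X·P(X=x,Y=y) over the conditioning event gives 25/8.
E[X | Y = 0] = (25/8) / (13/32) = 100/13.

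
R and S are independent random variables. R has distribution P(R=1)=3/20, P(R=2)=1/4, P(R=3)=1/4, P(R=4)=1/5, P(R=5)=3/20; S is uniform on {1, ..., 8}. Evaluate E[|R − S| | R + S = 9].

17/5

P(R + S = 9) = 1/8.
Summing |R−S|·P(x,y) over outcomes with R + S = 9 gives 17/40.
E[|R − S| | R + S = 9] = (17/40) / (1/8) = 17/5.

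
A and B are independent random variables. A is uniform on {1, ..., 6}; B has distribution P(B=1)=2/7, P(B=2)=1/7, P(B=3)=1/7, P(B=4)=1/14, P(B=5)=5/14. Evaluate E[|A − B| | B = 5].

11/6

P(B = 5) = 5/14.
Summing |A−B|·P(x,y) over outcomes with B = 5 gives 55/84.
E[|A − B| | B = 5] = (55/84) / (5/14) = 11/6.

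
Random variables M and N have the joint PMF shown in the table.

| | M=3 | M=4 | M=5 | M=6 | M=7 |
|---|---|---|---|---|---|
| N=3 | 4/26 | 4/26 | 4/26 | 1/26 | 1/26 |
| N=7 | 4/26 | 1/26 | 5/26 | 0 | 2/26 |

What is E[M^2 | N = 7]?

275/12

P(N = 7) = 6/13.
Σ M^2·P over the event = 9·(4/26) + 16·(1/26) + 25·(5/26) + 49·(2/26) = 275/26.
E[M^2 | N = 7] = (275/26) / (6/13) = 275/12.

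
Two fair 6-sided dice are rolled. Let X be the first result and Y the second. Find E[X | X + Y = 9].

Outcomes with X + Y = 9: (3,6), (4,5), (5,4), (6,3), each with probability 1/36.
E[X | X + Y = 9] = (3 + 4 + 5 + 6) / 4 = 9/2.

9/2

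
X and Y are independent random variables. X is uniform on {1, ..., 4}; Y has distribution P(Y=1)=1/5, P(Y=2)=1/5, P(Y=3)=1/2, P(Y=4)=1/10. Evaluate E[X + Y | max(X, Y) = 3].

P(max(X, Y) = 3) = 19/40.
Summing (X+Y)·P(x,y) over outcomes with max(X, Y) = 3 gives 93/40.
E[X + Y | max(X, Y) = 3] = (93/40) / (19/40) = 93/19.

93/19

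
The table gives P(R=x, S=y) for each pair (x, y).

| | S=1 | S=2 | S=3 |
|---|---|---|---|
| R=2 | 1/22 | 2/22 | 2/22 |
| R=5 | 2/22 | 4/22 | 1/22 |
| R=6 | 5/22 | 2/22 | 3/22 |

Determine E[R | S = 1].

21/4

P(S = 1) = 4/11.
Summing R·P(R=x,S=y) over the conditioning event gives 21/11.
E[R | S = 1] = (21/11) / (4/11) = 21/4.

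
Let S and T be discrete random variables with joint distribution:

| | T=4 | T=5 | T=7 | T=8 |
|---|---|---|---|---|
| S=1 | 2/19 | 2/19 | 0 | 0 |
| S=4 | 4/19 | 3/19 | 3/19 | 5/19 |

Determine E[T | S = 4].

92/15

P(S = 4) = 15/19.
Summing T·P(S=x,T=y) over the conditioning event gives 92/19.
E[T | S = 4] = (92/19) / (15/19) = 92/15.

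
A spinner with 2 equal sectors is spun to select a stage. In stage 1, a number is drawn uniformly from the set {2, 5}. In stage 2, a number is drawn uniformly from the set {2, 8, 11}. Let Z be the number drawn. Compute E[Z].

21/4

E[Z | stage 1] = (2+5)/2 = 7/2.
E[Z | stage 2] = (2+8+11)/3 = 7.
E[Z] = (1/2)·(7/2) + (1/2)·(7) = 21/4.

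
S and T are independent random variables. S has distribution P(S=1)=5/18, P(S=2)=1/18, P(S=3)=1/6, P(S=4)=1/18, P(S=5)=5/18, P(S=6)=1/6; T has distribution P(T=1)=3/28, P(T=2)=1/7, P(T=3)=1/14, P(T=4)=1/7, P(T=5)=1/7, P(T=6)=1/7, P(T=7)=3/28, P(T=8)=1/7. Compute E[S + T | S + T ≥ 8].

593/58

P(S + T ≥ 8) = 145/252.
Summing (S+T)·P(x,y) over outcomes with S + T ≥ 8 gives 2965/504.
E[S + T | S + T ≥ 8] = (2965/504) / (145/252) = 593/58.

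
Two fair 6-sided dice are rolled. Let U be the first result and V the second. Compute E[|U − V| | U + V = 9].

2

Outcomes with U + V = 9: (3,6), (4,5), (5,4), (6,3), each with probability 1/36.
E[|U − V| | U + V = 9] = (3 + 1 + 1 + 3) / 4 = 2.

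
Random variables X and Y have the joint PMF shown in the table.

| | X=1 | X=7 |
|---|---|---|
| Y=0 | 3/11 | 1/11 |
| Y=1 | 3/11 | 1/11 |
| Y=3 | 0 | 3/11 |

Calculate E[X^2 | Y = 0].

P(Y = 0) = 4/11.
Σ X^2·P over the event = 1·(3/11) + 49·(1/11) = 52/11.
E[X^2 | Y = 0] = (52/11) / (4/11) = 13.

13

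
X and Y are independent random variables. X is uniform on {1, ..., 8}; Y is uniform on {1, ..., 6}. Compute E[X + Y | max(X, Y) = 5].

P(max(X, Y) = 5) = 3/16.
Summing (X+Y)·P(x,y) over outcomes with max(X, Y) = 5 gives 35/24.
E[X + Y | max(X, Y) = 5] = (35/24) / (3/16) = 70/9.

70/9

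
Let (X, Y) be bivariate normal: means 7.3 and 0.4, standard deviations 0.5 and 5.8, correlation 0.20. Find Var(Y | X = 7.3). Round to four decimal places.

32.2944

For a bivariate normal, Var(Y | X=x) = σ_Y²(1 − ρ²).
Var(Y | X=7.3) = (5.8)²·(1 − (0.20)²) = 33.64·0.96 = 32.2944.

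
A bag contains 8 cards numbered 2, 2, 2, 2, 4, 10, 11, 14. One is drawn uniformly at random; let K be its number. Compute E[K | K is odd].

P(K is odd) = 1/8.
Σ over the event: 11·1/8 = 11/8.
E[K | K is odd] = (11/8) / (1/8) = 11.

11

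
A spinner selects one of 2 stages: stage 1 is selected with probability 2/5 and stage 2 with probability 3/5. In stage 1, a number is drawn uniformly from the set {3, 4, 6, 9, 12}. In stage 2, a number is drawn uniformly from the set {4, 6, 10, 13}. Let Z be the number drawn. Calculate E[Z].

767/100

E[Z | stage 1] = (3+4+6+9+12)/5 = 34/5.
E[Z | stage 2] = (4+6+10+13)/4 = 33/4.
E[Z] = (2/5)·(34/5) + (3/5)·(33/4) = 767/100.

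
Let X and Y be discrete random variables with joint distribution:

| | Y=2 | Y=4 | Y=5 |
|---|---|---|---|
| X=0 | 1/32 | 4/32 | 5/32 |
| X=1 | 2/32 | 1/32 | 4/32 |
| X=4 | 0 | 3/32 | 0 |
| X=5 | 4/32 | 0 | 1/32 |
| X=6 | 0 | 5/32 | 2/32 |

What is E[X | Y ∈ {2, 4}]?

13/4

P(Y ∈ {2, 4}) = 5/8.
Σ X·P over the event = 0·(1/32) + 0·(4/32) + 1·(2/32) + 1·(1/32) + 4·(3/32) + 5·(4/32) + 6·(5/32) = 65/32.
E[X | Y ∈ {2, 4}] = (65/32) / (5/8) = 13/4.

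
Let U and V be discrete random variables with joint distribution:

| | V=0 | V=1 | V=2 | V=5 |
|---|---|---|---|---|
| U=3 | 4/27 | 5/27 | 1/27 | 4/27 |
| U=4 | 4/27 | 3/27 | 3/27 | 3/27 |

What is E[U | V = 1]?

27/8

P(V = 1) = 8/27.
Σ U·P over the event = 3·(5/27) + 4·(3/27) = 1.
E[U | V = 1] = (1) / (8/27) = 27/8.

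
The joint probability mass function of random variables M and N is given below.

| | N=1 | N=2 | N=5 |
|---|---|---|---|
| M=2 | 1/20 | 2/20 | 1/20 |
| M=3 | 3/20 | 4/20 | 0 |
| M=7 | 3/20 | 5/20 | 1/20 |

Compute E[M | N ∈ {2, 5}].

60/13

P(N ∈ {2, 5}) = 13/20.
Summing M·P(M=x,N=y) over the conditioning event gives 3.
E[M | N ∈ {2, 5}] = (3) / (13/20) = 60/13.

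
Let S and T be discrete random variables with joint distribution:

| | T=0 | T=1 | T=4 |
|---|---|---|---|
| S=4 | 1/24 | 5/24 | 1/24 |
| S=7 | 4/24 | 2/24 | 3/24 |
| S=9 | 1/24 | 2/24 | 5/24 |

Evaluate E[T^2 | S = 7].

P(S = 7) = 3/8.
Summing T^2·P(S=x,T=y) over the conditioning event gives 25/12.
E[T^2 | S = 7] = (25/12) / (3/8) = 50/9.

50/9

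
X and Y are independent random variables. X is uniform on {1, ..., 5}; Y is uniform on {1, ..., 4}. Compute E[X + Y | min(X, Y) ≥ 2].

13/2

P(min(X, Y) ≥ 2) = 3/5.
Summing (X+Y)·P(x,y) over outcomes with min(X, Y) ≥ 2 gives 39/10.
E[X + Y | min(X, Y) ≥ 2] = (39/10) / (3/5) = 13/2.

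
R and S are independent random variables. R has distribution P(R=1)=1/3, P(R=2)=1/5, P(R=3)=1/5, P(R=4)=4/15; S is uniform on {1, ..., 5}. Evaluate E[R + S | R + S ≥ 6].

7

P(R + S ≥ 6) = 12/25.
Summing (R+S)·P(x,y) over outcomes with R + S ≥ 6 gives 84/25.
E[R + S | R + S ≥ 6] = (84/25) / (12/25) = 7.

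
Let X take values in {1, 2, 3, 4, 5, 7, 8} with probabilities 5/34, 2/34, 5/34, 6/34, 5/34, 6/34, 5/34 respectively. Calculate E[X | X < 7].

P(X < 7) = 23/34.
Σ over the event: 1·5/34 + 2·1/17 + 3·5/34 + 4·3/17 + 5·5/34 = 73/34.
E[X | X < 7] = (73/34) / (23/34) = 73/23.

73/23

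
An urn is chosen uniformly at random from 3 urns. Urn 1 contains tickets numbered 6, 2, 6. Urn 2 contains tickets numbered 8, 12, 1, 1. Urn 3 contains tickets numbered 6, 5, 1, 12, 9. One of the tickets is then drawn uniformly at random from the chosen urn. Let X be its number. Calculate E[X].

503/90

E[X | urn 1] = (6+2+6)/3 = 14/3.
E[X | urn 2] = (8+12+1+1)/4 = 11/2.
E[X | urn 3] = (6+5+1+12+9)/5 = 33/5.
By the law of total expectation,
E[X] = (1/3)·(14/3) + (1/3)·(11/2) + (1/3)·(33/5) = 503/90.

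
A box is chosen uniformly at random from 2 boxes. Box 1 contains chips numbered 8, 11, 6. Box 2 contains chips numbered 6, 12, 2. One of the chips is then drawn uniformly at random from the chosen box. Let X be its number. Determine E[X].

15/2

E[X | box 1] = (8+11+6)/3 = 25/3.
E[X | box 2] = (6+12+2)/3 = 20/3.
E[X] = (1/2)·(25/3) + (1/2)·(20/3) = 15/2.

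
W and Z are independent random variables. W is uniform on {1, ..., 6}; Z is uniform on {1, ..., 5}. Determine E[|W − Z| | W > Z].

7/3

P(W > Z) = 1/2.
Summing |W−Z|·P(x,y) over outcomes with W > Z gives 7/6.
E[|W − Z| | W > Z] = (7/6) / (1/2) = 7/3.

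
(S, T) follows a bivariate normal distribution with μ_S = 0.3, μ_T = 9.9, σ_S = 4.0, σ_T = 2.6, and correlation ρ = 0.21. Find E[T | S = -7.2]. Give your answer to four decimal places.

8.8763

E[T | S=x] = μ_T + ρ(σ_T/σ_S)(x − μ_S) for jointly normal variables.
E[T | S=-7.2] = 9.9 + (0.21)·(2.6/4.0)·(-7.2 − (0.3)) = 9.9 + (0.1365)·(-7.5) = 8.8763.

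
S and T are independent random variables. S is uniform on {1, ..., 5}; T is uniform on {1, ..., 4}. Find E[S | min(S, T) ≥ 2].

7/2

P(min(S, T) ≥ 2) = 3/5.
Summing S·P(x,y) over outcomes with min(S, T) ≥ 2 gives 21/10.
E[S | min(S, T) ≥ 2] = (21/10) / (3/5) = 7/2.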